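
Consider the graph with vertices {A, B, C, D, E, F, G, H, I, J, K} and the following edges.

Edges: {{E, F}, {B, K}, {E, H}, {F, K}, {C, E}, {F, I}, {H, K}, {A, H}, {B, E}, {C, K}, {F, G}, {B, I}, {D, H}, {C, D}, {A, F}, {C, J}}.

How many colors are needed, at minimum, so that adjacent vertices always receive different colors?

2

F and I are adjacent, so at least 2 colors are needed.
2 colors suffice: A=blue, B=red, C=red, D=blue, E=blue, F=red, G=blue, H=red, I=blue, J=blue, K=blue. Every edge joins two different colors.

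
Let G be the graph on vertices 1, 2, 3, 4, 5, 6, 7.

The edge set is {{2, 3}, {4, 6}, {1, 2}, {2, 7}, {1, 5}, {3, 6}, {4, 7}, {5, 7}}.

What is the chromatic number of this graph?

The cycle 2-3-6-4-7-2 has odd length 5, so it cannot be 2-colored; at least 3 colors are needed.
A valid assignment using 3 colors: 1=blue, 2=red, 3=blue, 4=green, 5=red, 6=red, 7=blue. No two adjacent vertices share a color.

3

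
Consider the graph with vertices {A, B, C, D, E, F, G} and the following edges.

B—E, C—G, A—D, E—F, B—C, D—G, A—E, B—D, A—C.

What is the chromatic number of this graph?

A and D are adjacent, so at least 2 colors are needed.
2 colors suffice: A=2, B=2, C=1, D=1, E=1, F=2, G=2. Each edge has distinct colors on its endpoints.

2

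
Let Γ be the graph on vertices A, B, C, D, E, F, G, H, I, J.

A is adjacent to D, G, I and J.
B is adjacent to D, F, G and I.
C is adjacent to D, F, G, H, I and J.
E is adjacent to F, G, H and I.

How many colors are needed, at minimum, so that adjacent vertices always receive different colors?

C and J are adjacent, so at least 2 colors are needed.
2 colors suffice: A=red, B=red, C=red, D=blue, E=red, F=blue, G=blue, H=blue, I=blue, J=blue. No two adjacent vertices share a color.

2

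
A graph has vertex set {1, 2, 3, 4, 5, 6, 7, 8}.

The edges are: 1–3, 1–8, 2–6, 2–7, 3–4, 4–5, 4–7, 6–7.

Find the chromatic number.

3

2, 6, 7 are pairwise adjacent, so at least 3 colors are needed.
One proper 3-coloring: 1=b, 2=b, 3=a, 4=b, 5=a, 6=c, 7=a, 8=a. Each edge has distinct colors on its endpoints.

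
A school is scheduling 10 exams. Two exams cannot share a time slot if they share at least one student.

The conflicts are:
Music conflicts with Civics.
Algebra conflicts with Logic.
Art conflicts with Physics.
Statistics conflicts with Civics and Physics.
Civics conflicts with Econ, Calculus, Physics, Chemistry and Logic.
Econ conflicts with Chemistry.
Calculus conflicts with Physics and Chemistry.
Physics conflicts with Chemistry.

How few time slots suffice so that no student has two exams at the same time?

Civics, Calculus, Physics, Chemistry pairwise conflict, so at least 4 time slots are needed.
Using 4 time slots: Music=2, Algebra=1, Art=1, Statistics=3, Civics=1, Econ=2, Calculus=4, Physics=2, Chemistry=3, Logic=2. Every pair that conflicts lands in different time slots.

4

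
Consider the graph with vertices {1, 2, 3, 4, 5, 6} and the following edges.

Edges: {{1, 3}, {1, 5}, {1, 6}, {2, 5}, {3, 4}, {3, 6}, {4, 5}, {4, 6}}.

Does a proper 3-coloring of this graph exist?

Yes

The chromatic number is 3. 3, 4, 6 form a triangle, so at least 3 colors are needed.
One proper 3-coloring: 1=b, 2=b, 3=c, 4=b, 5=a, 6=a.
That is already a proper 3-coloring.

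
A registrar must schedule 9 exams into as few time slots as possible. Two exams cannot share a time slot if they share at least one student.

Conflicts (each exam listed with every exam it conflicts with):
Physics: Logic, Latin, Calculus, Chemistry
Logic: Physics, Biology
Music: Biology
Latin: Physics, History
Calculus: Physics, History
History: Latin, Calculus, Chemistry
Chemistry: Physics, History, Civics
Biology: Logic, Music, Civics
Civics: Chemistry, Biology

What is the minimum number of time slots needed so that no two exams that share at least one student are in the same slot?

The cycle Physics-Chemistry-Civics-Biology-Logic-Physics has odd length 5, so it cannot be 2-colored; at least 3 time slots are needed.
Using 3 time slots: Physics=1, Logic=2, Music=2, Latin=2, Calculus=2, History=1, Chemistry=2, Biology=1, Civics=3. No two conflicting exams share a time slot.

3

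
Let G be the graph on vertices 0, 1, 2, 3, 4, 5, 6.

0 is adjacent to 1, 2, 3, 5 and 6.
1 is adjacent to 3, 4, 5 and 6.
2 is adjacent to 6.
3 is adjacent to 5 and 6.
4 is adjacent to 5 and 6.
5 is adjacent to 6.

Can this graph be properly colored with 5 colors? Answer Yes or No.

The chromatic number is 5. 0, 1, 3, 5, 6 are pairwise adjacent (a clique of size 5), so at least 5 colors are needed.
5 colors suffice: color a → {6}; color b → {0, 4}; color c → {1, 2}; color d → {5}; color e → {3}.
That is already a proper 5-coloring.

Yes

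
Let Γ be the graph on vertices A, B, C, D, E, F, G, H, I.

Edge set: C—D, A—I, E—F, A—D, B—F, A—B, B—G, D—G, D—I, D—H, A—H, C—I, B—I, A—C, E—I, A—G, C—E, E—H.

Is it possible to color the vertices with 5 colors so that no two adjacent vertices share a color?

The chromatic number is 4. A, C, D, I are pairwise adjacent (a clique of size 4), so at least 4 colors are needed.
4 colors suffice: color 1 → {A, E}; color 2 → {F, G, H, I}; color 3 → {B, D}; color 4 → {C}.
Since 5 ≥ 4, a proper 5-coloring certainly exists.

Yes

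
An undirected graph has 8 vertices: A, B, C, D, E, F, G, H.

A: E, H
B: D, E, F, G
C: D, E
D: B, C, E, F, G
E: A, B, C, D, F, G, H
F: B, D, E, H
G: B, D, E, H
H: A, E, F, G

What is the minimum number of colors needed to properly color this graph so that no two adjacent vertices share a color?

4

B, D, E, G are mutually adjacent (a clique of size 4), so at least 4 colors are needed.
4 colors suffice: A=3, B=4, C=3, D=2, E=1, F=3, G=3, H=2. No two adjacent vertices share a color.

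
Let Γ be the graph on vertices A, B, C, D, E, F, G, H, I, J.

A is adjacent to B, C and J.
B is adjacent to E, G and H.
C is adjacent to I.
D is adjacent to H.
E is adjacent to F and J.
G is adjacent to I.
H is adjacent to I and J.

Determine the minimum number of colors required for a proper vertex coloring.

3

The cycle C-A-B-G-I-C has odd length 5, so it cannot be 2-colored; at least 3 colors are needed.
One proper 3-coloring: A=blue, B=red, C=green, D=red, E=blue, F=red, G=blue, H=blue, I=red, J=red. Every edge joins two different colors.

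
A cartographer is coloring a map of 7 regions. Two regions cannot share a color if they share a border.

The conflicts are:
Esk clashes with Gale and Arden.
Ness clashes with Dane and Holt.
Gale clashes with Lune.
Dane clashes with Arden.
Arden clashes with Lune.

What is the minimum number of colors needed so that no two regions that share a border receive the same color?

2

Esk and Gale conflict, so at least 2 colors are needed.
A valid assignment using 2 colors: Esk=2, Ness=1, Gale=1, Dane=2, Arden=1, Holt=2, Lune=2. Every pair that conflicts lands in different colors.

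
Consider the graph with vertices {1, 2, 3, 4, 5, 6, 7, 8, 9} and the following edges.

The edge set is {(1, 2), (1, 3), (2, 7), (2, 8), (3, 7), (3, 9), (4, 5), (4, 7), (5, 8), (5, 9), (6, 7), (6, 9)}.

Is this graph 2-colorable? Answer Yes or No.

No

The cycle 4-5-8-2-7-4 has odd length 5, so it cannot be 2-colored; at least 3 colors are needed.
So 2 colors are not enough.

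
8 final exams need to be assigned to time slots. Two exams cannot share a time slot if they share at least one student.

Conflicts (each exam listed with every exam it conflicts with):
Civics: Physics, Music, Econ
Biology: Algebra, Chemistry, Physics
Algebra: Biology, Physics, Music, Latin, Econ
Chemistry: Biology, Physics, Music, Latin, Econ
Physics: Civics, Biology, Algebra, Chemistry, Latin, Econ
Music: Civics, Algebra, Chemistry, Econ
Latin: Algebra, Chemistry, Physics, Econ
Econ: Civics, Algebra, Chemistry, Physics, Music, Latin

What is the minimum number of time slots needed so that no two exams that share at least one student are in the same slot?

Chemistry, Physics, Latin, Econ pairwise conflict, so at least 4 time slots are needed.
A valid assignment using 4 time slots: Civics=3, Biology=2, Algebra=3, Chemistry=3, Physics=1, Music=1, Latin=4, Econ=2. Each listed conflict is separated.

4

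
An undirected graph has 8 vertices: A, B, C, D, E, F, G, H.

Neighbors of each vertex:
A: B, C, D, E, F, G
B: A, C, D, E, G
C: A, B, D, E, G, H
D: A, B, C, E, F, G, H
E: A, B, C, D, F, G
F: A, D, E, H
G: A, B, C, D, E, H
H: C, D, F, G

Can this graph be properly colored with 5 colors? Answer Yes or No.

No

A, B, C, D, E, G are pairwise adjacent (a clique of size 6), so at least 6 colors are needed.
So 5 colors are not enough.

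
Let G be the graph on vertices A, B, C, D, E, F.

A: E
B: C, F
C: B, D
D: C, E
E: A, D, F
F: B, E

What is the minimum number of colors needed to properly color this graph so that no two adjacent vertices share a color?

The cycle F-E-D-C-B-F has odd length 5, so it cannot be 2-colored; at least 3 colors are needed.
One proper 3-coloring: A=2, B=1, C=3, D=2, E=1, F=2. No two adjacent vertices share a color.

3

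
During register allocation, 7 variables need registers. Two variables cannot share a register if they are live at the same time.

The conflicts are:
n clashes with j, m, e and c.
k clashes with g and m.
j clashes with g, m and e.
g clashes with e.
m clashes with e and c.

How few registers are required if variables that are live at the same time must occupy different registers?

4

n, j, m, e pairwise conflict, so at least 4 registers are needed.
4 registers suffice: register 1 → {g, m}; register 2 → {n, k}; register 3 → {e, c}; register 4 → {j}. Every pair that conflicts lands in different registers.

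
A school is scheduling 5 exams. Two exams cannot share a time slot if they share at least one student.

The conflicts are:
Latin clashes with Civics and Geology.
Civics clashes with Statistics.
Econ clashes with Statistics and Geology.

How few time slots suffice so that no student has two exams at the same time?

The cycle Latin-Civics-Statistics-Econ-Geology-Latin has odd length 5, so it cannot be 2-colored; at least 3 time slots are needed.
3 time slots suffice: time slot 1 → {Statistics, Geology}; time slot 2 → {Civics, Econ}; time slot 3 → {Latin}. Each listed conflict is separated.

3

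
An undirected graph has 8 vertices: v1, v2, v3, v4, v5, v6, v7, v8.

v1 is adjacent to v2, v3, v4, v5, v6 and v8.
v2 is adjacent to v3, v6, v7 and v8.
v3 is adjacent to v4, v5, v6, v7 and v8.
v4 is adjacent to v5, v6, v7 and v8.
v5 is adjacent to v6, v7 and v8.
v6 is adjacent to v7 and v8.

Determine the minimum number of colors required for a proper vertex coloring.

v1, v3, v4, v5, v6, v8 are pairwise adjacent (a clique of size 6), so at least 6 colors are needed.
6 colors suffice: color 1 → {v3}; color 2 → {v6}; color 3 → {v1, v7}; color 4 → {v2, v4}; color 5 → {v8}; color 6 → {v5}. Each edge has distinct colors on its endpoints.

6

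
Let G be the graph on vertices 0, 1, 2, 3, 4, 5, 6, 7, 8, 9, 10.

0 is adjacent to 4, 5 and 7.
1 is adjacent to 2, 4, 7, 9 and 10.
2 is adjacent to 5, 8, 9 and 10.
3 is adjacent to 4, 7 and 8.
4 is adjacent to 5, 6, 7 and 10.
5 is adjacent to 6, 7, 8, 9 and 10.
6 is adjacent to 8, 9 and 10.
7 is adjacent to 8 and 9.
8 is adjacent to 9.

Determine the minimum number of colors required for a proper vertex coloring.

0, 4, 5, 7 are mutually adjacent (a clique of size 4), so at least 4 colors are needed.
4 colors suffice: 0=yellow, 1=red, 2=blue, 3=red, 4=green, 5=red, 6=blue, 7=blue, 8=green, 9=yellow, 10=yellow. No two adjacent vertices share a color.

4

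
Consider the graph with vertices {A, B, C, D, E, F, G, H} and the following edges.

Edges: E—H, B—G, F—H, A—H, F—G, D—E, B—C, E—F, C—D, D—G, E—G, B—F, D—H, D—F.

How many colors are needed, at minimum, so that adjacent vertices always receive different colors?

D, E, F, G form a clique, so at least 4 colors are needed.
4 colors suffice: color 1 → {A, C, F}; color 2 → {B, D}; color 3 → {G, H}; color 4 → {E}. Each edge has distinct colors on its endpoints.

4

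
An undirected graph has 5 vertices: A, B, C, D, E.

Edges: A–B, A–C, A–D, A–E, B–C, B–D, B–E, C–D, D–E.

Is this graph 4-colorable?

Yes

The chromatic number is 4. A, B, D, E are mutually adjacent (a clique of size 4), so at least 4 colors are needed.
4 colors suffice: color red → {D}; color blue → {B}; color green → {A}; color yellow → {C, E}.
That is already a proper 4-coloring.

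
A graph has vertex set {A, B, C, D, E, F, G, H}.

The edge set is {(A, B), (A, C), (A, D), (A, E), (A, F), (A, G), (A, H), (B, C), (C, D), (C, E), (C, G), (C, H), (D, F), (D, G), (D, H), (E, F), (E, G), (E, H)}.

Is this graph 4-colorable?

The chromatic number is 4. A, C, E, H are pairwise adjacent (a clique of size 4), so at least 4 colors are needed.
4 colors suffice: color red → {A}; color blue → {C, F}; color green → {B, D, E}; color yellow → {G, H}.
That is already a proper 4-coloring.

Yes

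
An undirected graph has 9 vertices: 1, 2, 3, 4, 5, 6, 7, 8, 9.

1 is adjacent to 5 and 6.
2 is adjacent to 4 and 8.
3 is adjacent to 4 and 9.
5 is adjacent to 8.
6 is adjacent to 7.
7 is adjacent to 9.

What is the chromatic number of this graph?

3

The cycle 8-2-4-3-9-7-6-1-5-8 has odd length 9, so it cannot be 2-colored; at least 3 colors are needed.
3 colors suffice: color red → {1, 4, 8, 9}; color blue → {2, 3, 5, 7}; color green → {6}. Each edge has distinct colors on its endpoints.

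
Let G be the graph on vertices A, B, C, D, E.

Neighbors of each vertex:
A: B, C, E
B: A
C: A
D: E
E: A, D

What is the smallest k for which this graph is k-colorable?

2

A and E are adjacent, so at least 2 colors are needed.
2 colors suffice: color 1 → {A, D}; color 2 → {B, C, E}. No two adjacent vertices share a color.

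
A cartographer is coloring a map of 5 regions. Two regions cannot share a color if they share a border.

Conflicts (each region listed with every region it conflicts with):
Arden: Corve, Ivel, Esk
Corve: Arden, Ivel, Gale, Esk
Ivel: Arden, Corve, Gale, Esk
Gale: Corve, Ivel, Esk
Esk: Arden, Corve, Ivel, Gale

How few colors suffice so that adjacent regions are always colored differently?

4

Arden, Corve, Ivel, Esk pairwise conflict, so at least 4 colors are needed.
4 colors suffice: color 1 → {Esk}; color 2 → {Ivel}; color 3 → {Corve}; color 4 → {Arden, Gale}. Each listed conflict is separated.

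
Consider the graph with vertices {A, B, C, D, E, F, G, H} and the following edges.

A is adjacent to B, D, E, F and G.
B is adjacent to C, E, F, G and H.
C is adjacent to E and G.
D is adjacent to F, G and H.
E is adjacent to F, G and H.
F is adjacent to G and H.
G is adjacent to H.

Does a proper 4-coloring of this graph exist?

No

A, B, E, F, G form a clique, so at least 5 colors are needed.
So 4 colors are not enough.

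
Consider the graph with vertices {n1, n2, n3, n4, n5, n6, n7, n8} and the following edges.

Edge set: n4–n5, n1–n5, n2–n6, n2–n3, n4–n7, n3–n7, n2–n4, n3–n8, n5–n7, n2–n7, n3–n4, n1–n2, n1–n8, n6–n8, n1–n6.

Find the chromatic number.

n2, n3, n4, n7 are pairwise adjacent (a clique of size 4), so at least 4 colors are needed.
4 colors suffice: color 1 → {n2, n5, n8}; color 2 → {n1, n7}; color 3 → {n4, n6}; color 4 → {n3}. No two adjacent vertices share a color.

4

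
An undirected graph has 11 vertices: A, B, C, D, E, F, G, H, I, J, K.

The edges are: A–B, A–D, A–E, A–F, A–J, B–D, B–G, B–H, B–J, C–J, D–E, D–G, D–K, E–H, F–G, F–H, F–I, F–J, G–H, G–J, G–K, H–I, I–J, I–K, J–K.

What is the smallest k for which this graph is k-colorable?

B, G, H form a triangle, so at least 3 colors are needed.
A valid assignment using 3 colors: A=2, B=3, C=2, D=1, E=3, F=3, G=2, H=1, I=2, J=1, K=3. Each edge has distinct colors on its endpoints.

3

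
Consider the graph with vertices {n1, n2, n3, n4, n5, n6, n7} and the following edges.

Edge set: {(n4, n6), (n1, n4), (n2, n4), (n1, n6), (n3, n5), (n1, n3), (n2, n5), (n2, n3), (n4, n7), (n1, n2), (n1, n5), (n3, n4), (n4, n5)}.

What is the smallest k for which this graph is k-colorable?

5

n1, n2, n3, n4, n5 form a clique, so at least 5 colors are needed.
5 colors suffice: color red → {n4}; color blue → {n1, n7}; color green → {n3, n6}; color yellow → {n2}; color purple → {n5}. Every edge joins two different colors.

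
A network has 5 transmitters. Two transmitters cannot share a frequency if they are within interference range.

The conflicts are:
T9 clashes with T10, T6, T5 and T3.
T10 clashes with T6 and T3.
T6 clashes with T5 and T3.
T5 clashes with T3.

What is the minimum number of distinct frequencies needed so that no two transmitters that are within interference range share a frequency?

4

T9, T10, T6, T3 pairwise conflict, so at least 4 frequencies are needed.
Using 4 frequencies: T9=2, T10=4, T6=1, T5=4, T3=3. Each listed conflict is separated.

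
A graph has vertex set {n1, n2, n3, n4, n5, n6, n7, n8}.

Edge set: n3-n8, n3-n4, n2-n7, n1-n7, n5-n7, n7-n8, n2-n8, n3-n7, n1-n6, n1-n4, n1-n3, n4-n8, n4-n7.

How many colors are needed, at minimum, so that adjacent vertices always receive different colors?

4

n3, n4, n7, n8 are pairwise adjacent (a clique of size 4), so at least 4 colors are needed.
4 colors suffice: color red → {n6, n7}; color blue → {n2, n3, n5}; color green → {n4}; color yellow → {n1, n8}. Each edge has distinct colors on its endpoints.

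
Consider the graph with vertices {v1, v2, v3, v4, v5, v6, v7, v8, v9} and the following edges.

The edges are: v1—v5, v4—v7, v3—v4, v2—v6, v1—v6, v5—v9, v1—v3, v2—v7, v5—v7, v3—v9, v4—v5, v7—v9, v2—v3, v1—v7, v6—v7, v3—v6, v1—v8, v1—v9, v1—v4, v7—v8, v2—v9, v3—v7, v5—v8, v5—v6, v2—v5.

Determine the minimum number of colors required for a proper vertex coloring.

4

v2, v5, v6, v7 are mutually adjacent (a clique of size 4), so at least 4 colors are needed.
One proper 4-coloring: v1=3, v2=3, v3=2, v4=4, v5=2, v6=4, v7=1, v8=4, v9=4. Every edge joins two different colors.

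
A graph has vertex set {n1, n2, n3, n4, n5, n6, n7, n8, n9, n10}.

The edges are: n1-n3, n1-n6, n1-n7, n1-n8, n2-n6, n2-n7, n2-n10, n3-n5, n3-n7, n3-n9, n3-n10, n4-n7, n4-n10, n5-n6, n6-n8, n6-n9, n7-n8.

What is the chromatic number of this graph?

n1, n6, n8 form a triangle, so at least 3 colors are needed.
3 colors suffice: n1=3, n2=2, n3=2, n4=2, n5=3, n6=1, n7=1, n8=2, n9=3, n10=1. Each edge has distinct colors on its endpoints.

3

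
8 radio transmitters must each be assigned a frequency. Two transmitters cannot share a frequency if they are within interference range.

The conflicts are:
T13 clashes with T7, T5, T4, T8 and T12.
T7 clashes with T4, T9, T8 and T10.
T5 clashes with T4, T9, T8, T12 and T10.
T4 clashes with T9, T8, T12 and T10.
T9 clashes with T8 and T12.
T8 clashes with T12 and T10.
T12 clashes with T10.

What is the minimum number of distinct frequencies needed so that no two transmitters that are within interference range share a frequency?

5

T5, T4, T8, T12, T10 are mutually in conflict, so at least 5 frequencies are needed.
5 frequencies suffice: frequency 1 → {T4}; frequency 2 → {T8}; frequency 3 → {T7, T5}; frequency 4 → {T12}; frequency 5 → {T13, T9, T10}. Each listed conflict is separated.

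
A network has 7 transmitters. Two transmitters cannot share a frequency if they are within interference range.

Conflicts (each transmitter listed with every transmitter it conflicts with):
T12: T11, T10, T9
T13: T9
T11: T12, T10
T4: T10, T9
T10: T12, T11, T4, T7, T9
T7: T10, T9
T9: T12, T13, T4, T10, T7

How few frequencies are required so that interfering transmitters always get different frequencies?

3

T12, T11, T10 are mutually in conflict, so at least 3 frequencies are needed.
3 frequencies suffice: frequency 1 → {T11, T9}; frequency 2 → {T13, T10}; frequency 3 → {T12, T4, T7}. Every pair that conflicts lands in different frequencies.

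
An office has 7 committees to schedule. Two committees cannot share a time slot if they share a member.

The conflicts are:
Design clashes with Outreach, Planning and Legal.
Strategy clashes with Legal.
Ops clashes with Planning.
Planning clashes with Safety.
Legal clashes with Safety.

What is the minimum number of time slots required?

2

Design and Outreach conflict, so at least 2 time slots are needed.
2 time slots suffice: Design=1, Strategy=1, Ops=1, Outreach=2, Planning=2, Legal=2, Safety=1. No two conflicting committees share a time slot.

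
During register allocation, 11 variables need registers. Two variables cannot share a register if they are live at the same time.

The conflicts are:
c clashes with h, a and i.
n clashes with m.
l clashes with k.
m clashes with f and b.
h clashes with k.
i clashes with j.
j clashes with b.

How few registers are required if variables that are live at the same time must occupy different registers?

2

c and a conflict, so at least 2 registers are needed.
2 registers suffice: register 1 → {c, m, j, k}; register 2 → {n, l, h, a, i, f, b}. Each listed conflict is separated.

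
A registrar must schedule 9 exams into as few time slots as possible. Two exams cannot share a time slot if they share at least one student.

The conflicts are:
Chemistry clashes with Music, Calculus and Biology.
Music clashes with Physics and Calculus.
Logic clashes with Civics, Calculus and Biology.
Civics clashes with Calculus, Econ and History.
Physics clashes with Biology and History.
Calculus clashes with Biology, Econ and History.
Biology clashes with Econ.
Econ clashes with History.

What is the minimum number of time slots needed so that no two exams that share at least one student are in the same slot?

4

Civics, Calculus, Econ, History are mutually in conflict, so at least 4 time slots are needed.
4 time slots suffice: time slot 1 → {Physics, Calculus}; time slot 2 → {Music, Biology, History}; time slot 3 → {Chemistry, Logic, Econ}; time slot 4 → {Civics}. No two conflicting exams share a time slot.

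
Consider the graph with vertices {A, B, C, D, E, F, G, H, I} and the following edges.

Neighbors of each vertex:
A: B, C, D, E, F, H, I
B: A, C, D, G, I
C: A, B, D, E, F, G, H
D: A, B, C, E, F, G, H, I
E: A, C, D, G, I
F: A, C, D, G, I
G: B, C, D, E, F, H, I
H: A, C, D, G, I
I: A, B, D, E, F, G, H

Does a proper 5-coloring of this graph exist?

The chromatic number is 4. A, B, D, I form a clique, so at least 4 colors are needed.
4 colors suffice: color red → {D}; color blue → {A, G}; color green → {C, I}; color yellow → {B, E, F, H}.
Since 5 ≥ 4, a proper 5-coloring certainly exists.

Yes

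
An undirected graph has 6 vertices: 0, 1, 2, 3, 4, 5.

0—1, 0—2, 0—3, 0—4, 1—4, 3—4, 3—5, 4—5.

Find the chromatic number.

0, 3, 4 are mutually adjacent, so at least 3 colors are needed.
3 colors suffice: color red → {0, 5}; color blue → {2, 4}; color green → {1, 3}. Each edge has distinct colors on its endpoints.

3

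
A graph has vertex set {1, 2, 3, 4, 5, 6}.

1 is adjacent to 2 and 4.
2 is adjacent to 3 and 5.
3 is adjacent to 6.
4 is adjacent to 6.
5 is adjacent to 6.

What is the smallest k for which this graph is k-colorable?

The cycle 1-4-6-5-2-1 has odd length 5, so it cannot be 2-colored; at least 3 colors are needed.
3 colors suffice: 1=c, 2=a, 3=b, 4=b, 5=b, 6=a. No two adjacent vertices share a color.

3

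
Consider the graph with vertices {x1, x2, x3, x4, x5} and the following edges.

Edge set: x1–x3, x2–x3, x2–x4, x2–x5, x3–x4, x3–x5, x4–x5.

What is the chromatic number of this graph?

x2, x3, x4, x5 are mutually adjacent (a clique of size 4), so at least 4 colors are needed.
4 colors suffice: color 1 → {x3}; color 2 → {x1, x5}; color 3 → {x2}; color 4 → {x4}. Each edge has distinct colors on its endpoints.

4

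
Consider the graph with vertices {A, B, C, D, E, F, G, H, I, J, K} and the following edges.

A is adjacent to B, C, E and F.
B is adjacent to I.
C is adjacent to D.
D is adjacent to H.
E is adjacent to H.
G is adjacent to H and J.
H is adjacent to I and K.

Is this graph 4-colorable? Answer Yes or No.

The chromatic number is 3. The cycle A-B-I-H-E-A has odd length 5, so it cannot be 2-colored; at least 3 colors are needed.
A valid assignment using 3 colors: A=1, B=3, C=2, D=3, E=2, F=2, G=2, H=1, I=2, J=1, K=2.
Since 4 ≥ 3, a proper 4-coloring certainly exists.

Yes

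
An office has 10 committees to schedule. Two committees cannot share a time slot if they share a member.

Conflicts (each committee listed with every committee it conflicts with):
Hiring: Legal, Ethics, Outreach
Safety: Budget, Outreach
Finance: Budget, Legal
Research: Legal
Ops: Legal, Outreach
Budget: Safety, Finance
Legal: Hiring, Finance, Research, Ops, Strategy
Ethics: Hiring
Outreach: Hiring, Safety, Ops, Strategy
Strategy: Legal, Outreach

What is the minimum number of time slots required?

2

Research and Legal conflict, so at least 2 time slots are needed.
2 time slots suffice: Hiring=2, Safety=2, Finance=2, Research=2, Ops=2, Budget=1, Legal=1, Ethics=1, Outreach=1, Strategy=2. Every pair that conflicts lands in different time slots.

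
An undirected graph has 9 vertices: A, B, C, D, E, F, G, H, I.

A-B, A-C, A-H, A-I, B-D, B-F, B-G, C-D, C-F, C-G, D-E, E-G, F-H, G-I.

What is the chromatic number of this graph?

A and H are adjacent, so at least 2 colors are needed.
2 colors suffice: color red → {A, D, F, G}; color blue → {B, C, E, H, I}. Each edge has distinct colors on its endpoints.

2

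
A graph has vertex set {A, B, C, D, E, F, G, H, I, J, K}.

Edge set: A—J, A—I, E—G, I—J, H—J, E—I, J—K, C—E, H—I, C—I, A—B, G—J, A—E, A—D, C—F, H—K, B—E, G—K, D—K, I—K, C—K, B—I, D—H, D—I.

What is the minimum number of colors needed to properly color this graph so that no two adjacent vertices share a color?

4

A, B, E, I are pairwise adjacent (a clique of size 4), so at least 4 colors are needed.
4 colors suffice: color 1 → {F, G, I}; color 2 → {A, K}; color 3 → {D, E, J}; color 4 → {B, C, H}. Every edge joins two different colors.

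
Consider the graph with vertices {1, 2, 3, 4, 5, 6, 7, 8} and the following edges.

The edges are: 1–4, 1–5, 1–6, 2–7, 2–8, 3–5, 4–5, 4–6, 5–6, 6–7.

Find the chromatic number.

1, 4, 5, 6 are mutually adjacent (a clique of size 4), so at least 4 colors are needed.
4 colors suffice: color red → {2, 3, 6}; color blue → {5, 7, 8}; color green → {1}; color yellow → {4}. Every edge joins two different colors.

4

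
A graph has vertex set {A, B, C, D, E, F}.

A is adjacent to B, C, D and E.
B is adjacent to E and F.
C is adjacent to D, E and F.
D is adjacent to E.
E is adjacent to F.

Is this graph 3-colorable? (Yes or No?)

No

A, C, D, E are mutually adjacent (a clique of size 4), so at least 4 colors are needed.
So 3 colors are not enough.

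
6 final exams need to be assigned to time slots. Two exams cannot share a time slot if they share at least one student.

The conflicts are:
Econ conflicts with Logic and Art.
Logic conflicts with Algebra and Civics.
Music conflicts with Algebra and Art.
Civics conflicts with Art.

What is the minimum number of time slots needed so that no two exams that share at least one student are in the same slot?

The cycle Logic-Econ-Art-Music-Algebra-Logic has odd length 5, so it cannot be 2-colored; at least 3 time slots are needed.
3 time slots suffice: time slot 1 → {Logic, Art}; time slot 2 → {Econ, Music, Civics}; time slot 3 → {Algebra}. Each listed conflict is separated.

3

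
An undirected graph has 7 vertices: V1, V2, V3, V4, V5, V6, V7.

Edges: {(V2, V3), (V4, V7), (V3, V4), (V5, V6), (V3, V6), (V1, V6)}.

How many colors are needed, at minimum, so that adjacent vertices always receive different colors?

V4 and V7 are adjacent, so at least 2 colors are needed.
2 colors suffice: color 1 → {V1, V3, V5, V7}; color 2 → {V2, V4, V6}. No two adjacent vertices share a color.

2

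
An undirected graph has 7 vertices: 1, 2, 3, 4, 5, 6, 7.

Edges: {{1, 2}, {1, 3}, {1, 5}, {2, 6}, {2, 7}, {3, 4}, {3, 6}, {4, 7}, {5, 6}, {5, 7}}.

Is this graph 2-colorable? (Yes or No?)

The cycle 6-5-7-4-3-6 has odd length 5, so it cannot be 2-colored; at least 3 colors are needed.
So 2 colors are not enough.

No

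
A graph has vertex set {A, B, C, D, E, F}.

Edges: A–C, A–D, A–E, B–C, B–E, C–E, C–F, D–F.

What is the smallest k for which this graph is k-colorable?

3

B, C, E are pairwise adjacent, so at least 3 colors are needed.
3 colors suffice: color red → {C, D}; color blue → {E, F}; color green → {A, B}. Every edge joins two different colors.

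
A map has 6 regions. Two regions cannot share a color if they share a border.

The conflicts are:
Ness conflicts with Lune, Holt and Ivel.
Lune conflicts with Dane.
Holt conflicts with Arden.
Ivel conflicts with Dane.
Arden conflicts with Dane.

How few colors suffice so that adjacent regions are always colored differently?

3

The cycle Ness-Holt-Arden-Dane-Lune-Ness has odd length 5, so it cannot be 2-colored; at least 3 colors are needed.
3 colors suffice: color 1 → {Ness, Dane}; color 2 → {Lune, Ivel, Arden}; color 3 → {Holt}. Every pair that conflicts lands in different colors.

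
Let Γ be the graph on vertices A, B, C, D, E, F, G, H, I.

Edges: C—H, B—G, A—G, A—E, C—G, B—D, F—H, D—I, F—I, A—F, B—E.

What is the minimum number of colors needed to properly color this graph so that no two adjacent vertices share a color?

3

The cycle G-C-H-F-A-G has odd length 5, so it cannot be 2-colored; at least 3 colors are needed.
3 colors suffice: color 1 → {B, C, F}; color 2 → {E, G, H, I}; color 3 → {A, D}. Every edge joins two different colors.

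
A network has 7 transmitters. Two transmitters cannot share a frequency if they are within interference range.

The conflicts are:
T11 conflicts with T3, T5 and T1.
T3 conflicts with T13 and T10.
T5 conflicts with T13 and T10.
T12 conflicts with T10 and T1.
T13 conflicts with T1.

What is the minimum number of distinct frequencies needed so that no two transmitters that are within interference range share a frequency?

3

The cycle T12-T1-T13-T5-T10-T12 has odd length 5, so it cannot be 2-colored; at least 3 frequencies are needed.
3 frequencies suffice: frequency 1 → {T11, T13, T10}; frequency 2 → {T3, T5, T1}; frequency 3 → {T12}. Every pair that conflicts lands in different frequencies.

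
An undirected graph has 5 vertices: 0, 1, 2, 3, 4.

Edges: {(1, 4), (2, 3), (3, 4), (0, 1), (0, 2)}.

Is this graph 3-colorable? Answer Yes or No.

The chromatic number is 3. The cycle 2-0-1-4-3-2 has odd length 5, so it cannot be 2-colored; at least 3 colors are needed.
One proper 3-coloring: 0=blue, 1=red, 2=red, 3=blue, 4=green.
That is already a proper 3-coloring.

Yes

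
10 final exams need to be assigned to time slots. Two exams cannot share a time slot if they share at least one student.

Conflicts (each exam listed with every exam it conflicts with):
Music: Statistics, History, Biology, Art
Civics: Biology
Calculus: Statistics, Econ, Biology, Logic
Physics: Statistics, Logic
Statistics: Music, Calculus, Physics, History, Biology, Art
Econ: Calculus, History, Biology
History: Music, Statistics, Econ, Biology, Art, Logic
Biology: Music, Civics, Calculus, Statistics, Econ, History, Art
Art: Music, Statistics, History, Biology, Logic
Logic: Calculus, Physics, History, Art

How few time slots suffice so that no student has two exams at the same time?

5

Music, Statistics, History, Biology, Art pairwise conflict, so at least 5 time slots are needed.
A valid assignment using 5 time slots: Music=5, Civics=2, Calculus=2, Physics=2, Statistics=3, Econ=3, History=2, Biology=1, Art=4, Logic=1. Each listed conflict is separated.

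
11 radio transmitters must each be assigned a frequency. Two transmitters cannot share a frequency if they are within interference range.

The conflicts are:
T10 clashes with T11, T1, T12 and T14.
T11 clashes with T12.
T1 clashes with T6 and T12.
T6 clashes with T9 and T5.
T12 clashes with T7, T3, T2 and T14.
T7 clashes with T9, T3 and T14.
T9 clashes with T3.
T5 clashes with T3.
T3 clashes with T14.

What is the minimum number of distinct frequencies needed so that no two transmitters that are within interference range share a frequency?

T12, T7, T3, T14 are mutually in conflict, so at least 4 frequencies are needed.
4 frequencies suffice: frequency 1 → {T6, T12}; frequency 2 → {T10, T3, T2}; frequency 3 → {T11, T1, T9, T5, T14}; frequency 4 → {T7}. Every pair that conflicts lands in different frequencies.

4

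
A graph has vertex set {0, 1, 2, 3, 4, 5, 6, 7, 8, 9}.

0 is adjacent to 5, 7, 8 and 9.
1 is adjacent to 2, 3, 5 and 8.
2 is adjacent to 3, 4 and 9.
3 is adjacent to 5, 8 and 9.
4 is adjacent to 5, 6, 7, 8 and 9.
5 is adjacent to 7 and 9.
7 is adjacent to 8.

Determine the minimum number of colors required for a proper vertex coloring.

0, 5, 9 form a triangle, so at least 3 colors are needed.
3 colors suffice: color red → {0, 3, 4}; color blue → {2, 5, 6, 8}; color green → {1, 7, 9}. Every edge joins two different colors.

3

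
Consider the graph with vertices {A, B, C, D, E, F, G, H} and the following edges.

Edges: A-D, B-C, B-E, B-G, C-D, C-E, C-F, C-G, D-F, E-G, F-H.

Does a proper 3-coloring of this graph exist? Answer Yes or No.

No

B, C, E, G are mutually adjacent (a clique of size 4), so at least 4 colors are needed.
So 3 colors are not enough.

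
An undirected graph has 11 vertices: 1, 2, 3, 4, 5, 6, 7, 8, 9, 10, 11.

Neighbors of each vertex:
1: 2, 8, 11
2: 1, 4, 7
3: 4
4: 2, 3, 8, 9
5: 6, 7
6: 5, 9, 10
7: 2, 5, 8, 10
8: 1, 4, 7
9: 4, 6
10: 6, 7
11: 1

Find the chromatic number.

7 and 10 are adjacent, so at least 2 colors are needed.
2 colors suffice: 1=a, 2=b, 3=b, 4=a, 5=b, 6=a, 7=a, 8=b, 9=b, 10=b, 11=b. Each edge has distinct colors on its endpoints.

2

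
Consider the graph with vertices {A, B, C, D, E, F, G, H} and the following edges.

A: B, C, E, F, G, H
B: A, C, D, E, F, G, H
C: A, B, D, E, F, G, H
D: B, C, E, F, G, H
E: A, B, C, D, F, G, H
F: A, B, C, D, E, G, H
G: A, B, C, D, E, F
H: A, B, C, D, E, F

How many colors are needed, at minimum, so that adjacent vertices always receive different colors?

6

B, C, D, E, F, G are mutually adjacent (a clique of size 6), so at least 6 colors are needed.
6 colors suffice: color 1 → {F}; color 2 → {B}; color 3 → {E}; color 4 → {C}; color 5 → {A, D}; color 6 → {G, H}. Each edge has distinct colors on its endpoints.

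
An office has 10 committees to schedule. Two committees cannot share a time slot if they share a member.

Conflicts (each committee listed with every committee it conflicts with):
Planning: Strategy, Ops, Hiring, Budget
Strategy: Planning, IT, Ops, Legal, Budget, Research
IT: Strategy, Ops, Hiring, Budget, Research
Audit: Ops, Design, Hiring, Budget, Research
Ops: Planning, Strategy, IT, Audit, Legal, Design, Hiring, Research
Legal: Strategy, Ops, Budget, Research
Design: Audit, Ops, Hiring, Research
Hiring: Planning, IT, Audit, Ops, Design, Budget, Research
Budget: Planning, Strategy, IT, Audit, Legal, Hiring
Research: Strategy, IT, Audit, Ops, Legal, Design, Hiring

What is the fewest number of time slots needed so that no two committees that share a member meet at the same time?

5

Audit, Ops, Design, Hiring, Research are mutually in conflict, so at least 5 time slots are needed.
5 time slots suffice: Planning=2, Strategy=3, IT=4, Audit=4, Ops=1, Legal=4, Design=5, Hiring=3, Budget=1, Research=2. Each listed conflict is separated.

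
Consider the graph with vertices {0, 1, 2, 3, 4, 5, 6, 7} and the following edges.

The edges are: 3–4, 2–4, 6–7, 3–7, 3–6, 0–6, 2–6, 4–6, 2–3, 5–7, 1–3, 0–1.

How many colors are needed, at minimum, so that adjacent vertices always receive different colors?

2, 3, 4, 6 are mutually adjacent (a clique of size 4), so at least 4 colors are needed.
A valid assignment using 4 colors: 0=red, 1=blue, 2=green, 3=red, 4=yellow, 5=red, 6=blue, 7=green. Every edge joins two different colors.

4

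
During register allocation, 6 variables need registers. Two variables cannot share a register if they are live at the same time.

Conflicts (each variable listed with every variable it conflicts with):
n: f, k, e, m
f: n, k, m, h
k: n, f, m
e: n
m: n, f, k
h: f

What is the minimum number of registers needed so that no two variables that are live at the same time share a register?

4

n, f, k, m pairwise conflict, so at least 4 registers are needed.
A valid assignment using 4 registers: n=2, f=1, k=3, e=1, m=4, h=2. No two conflicting variables share a register.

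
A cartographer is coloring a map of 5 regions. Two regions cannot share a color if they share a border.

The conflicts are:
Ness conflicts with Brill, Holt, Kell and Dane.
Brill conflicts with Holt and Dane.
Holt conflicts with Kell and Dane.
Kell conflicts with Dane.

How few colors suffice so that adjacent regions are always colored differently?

4

Ness, Holt, Kell, Dane all conflict with each other, so at least 4 colors are needed.
4 colors suffice: color 1 → {Dane}; color 2 → {Holt}; color 3 → {Ness}; color 4 → {Brill, Kell}. Each listed conflict is separated.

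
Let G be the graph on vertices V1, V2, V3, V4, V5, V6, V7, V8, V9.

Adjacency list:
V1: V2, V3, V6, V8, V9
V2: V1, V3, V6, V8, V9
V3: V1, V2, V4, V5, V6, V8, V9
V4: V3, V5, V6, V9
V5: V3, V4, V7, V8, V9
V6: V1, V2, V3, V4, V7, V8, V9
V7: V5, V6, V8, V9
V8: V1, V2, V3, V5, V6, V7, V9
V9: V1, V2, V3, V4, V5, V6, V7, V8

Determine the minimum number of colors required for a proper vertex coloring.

V1, V2, V3, V6, V8, V9 are mutually adjacent (a clique of size 6), so at least 6 colors are needed.
6 colors suffice: color 1 → {V9}; color 2 → {V5, V6}; color 3 → {V3, V7}; color 4 → {V4, V8}; color 5 → {V2}; color 6 → {V1}. Each edge has distinct colors on its endpoints.

6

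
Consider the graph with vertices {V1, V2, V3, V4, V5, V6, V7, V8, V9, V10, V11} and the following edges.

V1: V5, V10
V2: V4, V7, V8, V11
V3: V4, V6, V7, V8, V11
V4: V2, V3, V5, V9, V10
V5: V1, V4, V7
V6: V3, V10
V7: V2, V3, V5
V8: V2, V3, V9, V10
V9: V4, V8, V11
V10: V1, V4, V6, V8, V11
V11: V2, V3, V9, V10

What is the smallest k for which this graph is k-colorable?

2

V3 and V6 are adjacent, so at least 2 colors are needed.
2 colors suffice: color 1 → {V2, V3, V5, V9, V10}; color 2 → {V1, V4, V6, V7, V8, V11}. Every edge joins two different colors.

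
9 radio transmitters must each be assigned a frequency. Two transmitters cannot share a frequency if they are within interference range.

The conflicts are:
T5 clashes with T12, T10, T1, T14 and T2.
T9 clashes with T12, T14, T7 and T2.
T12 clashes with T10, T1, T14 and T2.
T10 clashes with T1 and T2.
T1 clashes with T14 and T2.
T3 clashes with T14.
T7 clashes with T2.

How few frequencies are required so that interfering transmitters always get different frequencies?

T5, T12, T10, T1, T2 all conflict with each other, so at least 5 frequencies are needed.
5 frequencies suffice: frequency 1 → {T14, T2}; frequency 2 → {T12, T3, T7}; frequency 3 → {T5, T9}; frequency 4 → {T1}; frequency 5 → {T10}. Each listed conflict is separated.

5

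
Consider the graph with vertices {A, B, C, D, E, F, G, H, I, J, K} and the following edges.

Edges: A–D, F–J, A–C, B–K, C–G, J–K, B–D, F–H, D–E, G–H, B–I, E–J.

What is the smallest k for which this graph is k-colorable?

3

The cycle K-B-D-E-J-K has odd length 5, so it cannot be 2-colored; at least 3 colors are needed.
3 colors suffice: color 1 → {B, C, H, J}; color 2 → {D, F, G, I, K}; color 3 → {A, E}. Each edge has distinct colors on its endpoints.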